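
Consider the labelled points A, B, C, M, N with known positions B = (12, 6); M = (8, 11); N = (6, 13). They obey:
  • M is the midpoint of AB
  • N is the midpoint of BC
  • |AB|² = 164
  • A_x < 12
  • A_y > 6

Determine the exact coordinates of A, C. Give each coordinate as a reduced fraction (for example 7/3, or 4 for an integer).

A = (4, 16)
C = (0, 20)

1. A_x = 4  [A = 2·M−B = 2·(8, 11)−(12, 6)]
2. A_y = 16  [A = 2·M−B = 2·(8, 11)−(12, 6)]
   so A = (4, 16)
3. C_x = 0  [C = 2·N−B = 2·(6, 13)−(12, 6)]
4. C_y = 20  [C = 2·N−B = 2·(6, 13)−(12, 6)]
   so C = (0, 20)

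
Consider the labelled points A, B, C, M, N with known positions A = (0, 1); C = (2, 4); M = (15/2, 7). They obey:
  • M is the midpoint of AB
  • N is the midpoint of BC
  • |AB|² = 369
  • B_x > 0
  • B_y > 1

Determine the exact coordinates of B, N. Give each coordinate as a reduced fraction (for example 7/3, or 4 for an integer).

1. B_x = 15  [B = 2·M−A = 2·(15/2, 7)−(0, 1)]
2. B_y = 13  [B = 2·M−A = 2·(15/2, 7)−(0, 1)]
   so B = (15, 13)
3. N_x = 17/2  [2·N = B+C = (15, 13)+(2, 4)]
4. N_y = 17/2  [2·N = B+C = (15, 13)+(2, 4)]
   so N = (17/2, 17/2)

B = (15, 13)
N = (17/2, 17/2)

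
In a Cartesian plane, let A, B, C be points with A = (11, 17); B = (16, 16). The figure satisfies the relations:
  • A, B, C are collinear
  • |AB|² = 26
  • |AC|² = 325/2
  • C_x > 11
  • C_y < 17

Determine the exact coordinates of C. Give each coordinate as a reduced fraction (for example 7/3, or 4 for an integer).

C = (47/2, 29/2)

1. C_x = 47/2  [[A, B, C are collinear ⇒ 1x+5y-96=0] ∩ [|C−(11, 17)|²=325/2]]
2. C_y = 29/2  [[A, B, C are collinear ⇒ 1x+5y-96=0] ∩ [|C−(11, 17)|²=325/2]]
   so C = (47/2, 29/2)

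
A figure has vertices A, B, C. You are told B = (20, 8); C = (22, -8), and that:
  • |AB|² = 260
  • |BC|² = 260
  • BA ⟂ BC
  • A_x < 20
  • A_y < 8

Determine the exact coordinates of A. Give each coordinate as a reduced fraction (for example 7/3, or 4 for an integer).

A = (4, 6)

1. A_x = 4  [[BA ⟂ BC ⇒ 2x-16y+88=0] ∩ [|A−(20, 8)|²=260]]
2. A_y = 6  [[BA ⟂ BC ⇒ 2x-16y+88=0] ∩ [|A−(20, 8)|²=260]]
   so A = (4, 6)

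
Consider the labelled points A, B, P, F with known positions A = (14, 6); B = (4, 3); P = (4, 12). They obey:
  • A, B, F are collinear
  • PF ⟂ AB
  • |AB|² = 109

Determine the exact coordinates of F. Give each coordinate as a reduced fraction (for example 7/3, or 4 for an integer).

1. F_x = 706/109  [[A, B, F are collinear ⇒ 3x-10y+18=0] ∩ [PF ⟂ AB ⇒ -10x-3y+76=0]]
2. F_y = 408/109  [[A, B, F are collinear ⇒ 3x-10y+18=0] ∩ [PF ⟂ AB ⇒ -10x-3y+76=0]]
   so F = (706/109, 408/109)

F = (706/109, 408/109)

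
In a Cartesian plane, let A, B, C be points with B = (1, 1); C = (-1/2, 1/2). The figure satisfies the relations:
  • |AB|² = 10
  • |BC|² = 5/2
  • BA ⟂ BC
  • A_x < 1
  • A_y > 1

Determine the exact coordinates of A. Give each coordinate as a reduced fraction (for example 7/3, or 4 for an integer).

A = (0, 4)

1. A_x = 0  [[BA ⟂ BC ⇒ -3/2x-1/2y+2=0] ∩ [|A−(1, 1)|²=10]]
2. A_y = 4  [[BA ⟂ BC ⇒ -3/2x-1/2y+2=0] ∩ [|A−(1, 1)|²=10]]
   so A = (0, 4)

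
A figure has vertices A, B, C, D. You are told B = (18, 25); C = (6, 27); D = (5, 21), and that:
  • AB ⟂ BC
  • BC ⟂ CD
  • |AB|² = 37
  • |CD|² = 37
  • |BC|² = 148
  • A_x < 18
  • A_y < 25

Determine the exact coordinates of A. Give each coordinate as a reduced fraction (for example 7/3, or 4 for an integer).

1. A_x = 17  [[AB ⟂ BC ⇒ 12x-2y-166=0] ∩ [|A−(18, 25)|²=37]]
2. A_y = 19  [[AB ⟂ BC ⇒ 12x-2y-166=0] ∩ [|A−(18, 25)|²=37]]
   so A = (17, 19)

A = (17, 19)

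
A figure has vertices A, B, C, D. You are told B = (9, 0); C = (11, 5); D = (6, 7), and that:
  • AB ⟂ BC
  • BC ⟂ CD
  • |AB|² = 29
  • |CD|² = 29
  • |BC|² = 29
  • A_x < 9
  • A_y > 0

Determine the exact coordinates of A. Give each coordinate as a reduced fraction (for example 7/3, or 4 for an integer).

A = (4, 2)

1. A_x = 4  [[AB ⟂ BC ⇒ -2x-5y+18=0] ∩ [|A−(9, 0)|²=29]]
2. A_y = 2  [[AB ⟂ BC ⇒ -2x-5y+18=0] ∩ [|A−(9, 0)|²=29]]
   so A = (4, 2)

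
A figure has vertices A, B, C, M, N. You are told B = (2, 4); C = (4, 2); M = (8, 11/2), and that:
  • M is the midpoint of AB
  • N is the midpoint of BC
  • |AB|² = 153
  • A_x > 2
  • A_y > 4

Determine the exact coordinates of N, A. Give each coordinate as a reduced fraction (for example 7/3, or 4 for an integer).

1. A_x = 14  [A = 2·M−B = 2·(8, 11/2)−(2, 4)]
2. A_y = 7  [A = 2·M−B = 2·(8, 11/2)−(2, 4)]
   so A = (14, 7)
3. N_x = 3  [2·N = B+C = (2, 4)+(4, 2)]
4. N_y = 3  [2·N = B+C = (2, 4)+(4, 2)]
   so N = (3, 3)

N = (3, 3)
A = (14, 7)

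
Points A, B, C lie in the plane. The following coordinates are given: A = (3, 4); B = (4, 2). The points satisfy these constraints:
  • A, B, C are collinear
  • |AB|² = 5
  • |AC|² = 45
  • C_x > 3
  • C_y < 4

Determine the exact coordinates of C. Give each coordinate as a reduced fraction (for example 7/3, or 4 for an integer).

C = (6, -2)

1. C_x = 6  [[A, B, C are collinear ⇒ 2x+1y-10=0] ∩ [|C−(3, 4)|²=45]]
2. C_y = -2  [[A, B, C are collinear ⇒ 2x+1y-10=0] ∩ [|C−(3, 4)|²=45]]
   so C = (6, -2)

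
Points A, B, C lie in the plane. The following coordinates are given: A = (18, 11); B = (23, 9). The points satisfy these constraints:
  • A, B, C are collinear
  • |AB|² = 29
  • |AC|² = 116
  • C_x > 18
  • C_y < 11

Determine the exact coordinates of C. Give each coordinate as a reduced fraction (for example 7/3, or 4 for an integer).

C = (28, 7)

1. C_x = 28  [[A, B, C are collinear ⇒ 2x+5y-91=0] ∩ [|C−(18, 11)|²=116]]
2. C_y = 7  [[A, B, C are collinear ⇒ 2x+5y-91=0] ∩ [|C−(18, 11)|²=116]]
   so C = (28, 7)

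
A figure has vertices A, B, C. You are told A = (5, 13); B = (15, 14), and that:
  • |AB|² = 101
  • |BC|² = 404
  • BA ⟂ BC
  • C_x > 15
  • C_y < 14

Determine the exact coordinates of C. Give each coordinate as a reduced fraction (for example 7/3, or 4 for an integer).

1. C_x = 17  [[BA ⟂ BC ⇒ -10x-1y+164=0] ∩ [|C−(15, 14)|²=404]]
2. C_y = -6  [[BA ⟂ BC ⇒ -10x-1y+164=0] ∩ [|C−(15, 14)|²=404]]
   so C = (17, -6)

C = (17, -6)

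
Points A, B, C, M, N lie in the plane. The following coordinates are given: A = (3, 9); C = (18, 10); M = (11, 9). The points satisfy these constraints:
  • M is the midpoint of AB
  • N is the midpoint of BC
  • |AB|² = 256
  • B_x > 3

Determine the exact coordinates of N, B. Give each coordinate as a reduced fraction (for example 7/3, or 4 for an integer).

N = (37/2, 19/2)
B = (19, 9)

1. B_x = 19  [B = 2·M−A = 2·(11, 9)−(3, 9)]
2. B_y = 9  [B = 2·M−A = 2·(11, 9)−(3, 9)]
   so B = (19, 9)
3. N_x = 37/2  [2·N = B+C = (19, 9)+(18, 10)]
4. N_y = 19/2  [2·N = B+C = (19, 9)+(18, 10)]
   so N = (37/2, 19/2)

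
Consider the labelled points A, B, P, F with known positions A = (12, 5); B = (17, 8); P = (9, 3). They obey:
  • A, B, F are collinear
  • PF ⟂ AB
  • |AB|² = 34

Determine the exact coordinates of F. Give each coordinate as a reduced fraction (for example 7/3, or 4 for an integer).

1. F_x = 303/34  [[A, B, F are collinear ⇒ -3x+5y+11=0] ∩ [PF ⟂ AB ⇒ 5x+3y-54=0]]
2. F_y = 107/34  [[A, B, F are collinear ⇒ -3x+5y+11=0] ∩ [PF ⟂ AB ⇒ 5x+3y-54=0]]
   so F = (303/34, 107/34)

F = (303/34, 107/34)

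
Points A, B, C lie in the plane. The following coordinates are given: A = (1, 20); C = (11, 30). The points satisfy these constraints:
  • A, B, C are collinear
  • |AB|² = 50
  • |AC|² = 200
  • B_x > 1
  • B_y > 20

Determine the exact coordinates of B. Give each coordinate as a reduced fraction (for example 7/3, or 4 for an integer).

1. B_x = 6  [[A, B, C are collinear ⇒ 10x-10y+190=0] ∩ [|B−(1, 20)|²=50]]
2. B_y = 25  [[A, B, C are collinear ⇒ 10x-10y+190=0] ∩ [|B−(1, 20)|²=50]]
   so B = (6, 25)

B = (6, 25)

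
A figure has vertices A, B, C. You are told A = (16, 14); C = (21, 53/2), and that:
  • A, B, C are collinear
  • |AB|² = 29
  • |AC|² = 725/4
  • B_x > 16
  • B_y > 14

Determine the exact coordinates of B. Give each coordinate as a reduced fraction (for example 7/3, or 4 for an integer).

B = (18, 19)

1. B_x = 18  [[A, B, C are collinear ⇒ 25/2x-5y-130=0] ∩ [|B−(16, 14)|²=29]]
2. B_y = 19  [[A, B, C are collinear ⇒ 25/2x-5y-130=0] ∩ [|B−(16, 14)|²=29]]
   so B = (18, 19)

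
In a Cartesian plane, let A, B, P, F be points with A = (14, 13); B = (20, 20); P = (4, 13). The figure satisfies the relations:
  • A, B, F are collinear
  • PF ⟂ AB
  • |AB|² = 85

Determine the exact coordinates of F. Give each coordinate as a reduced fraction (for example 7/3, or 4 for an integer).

1. F_x = 166/17  [[A, B, F are collinear ⇒ -7x+6y+20=0] ∩ [PF ⟂ AB ⇒ 6x+7y-115=0]]
2. F_y = 137/17  [[A, B, F are collinear ⇒ -7x+6y+20=0] ∩ [PF ⟂ AB ⇒ 6x+7y-115=0]]
   so F = (166/17, 137/17)

F = (166/17, 137/17)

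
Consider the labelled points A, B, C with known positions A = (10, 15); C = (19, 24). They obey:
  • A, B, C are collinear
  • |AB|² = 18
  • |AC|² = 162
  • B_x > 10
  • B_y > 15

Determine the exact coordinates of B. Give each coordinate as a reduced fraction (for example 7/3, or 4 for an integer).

1. B_x = 13  [[A, B, C are collinear ⇒ 9x-9y+45=0] ∩ [|B−(10, 15)|²=18]]
2. B_y = 18  [[A, B, C are collinear ⇒ 9x-9y+45=0] ∩ [|B−(10, 15)|²=18]]
   so B = (13, 18)

B = (13, 18)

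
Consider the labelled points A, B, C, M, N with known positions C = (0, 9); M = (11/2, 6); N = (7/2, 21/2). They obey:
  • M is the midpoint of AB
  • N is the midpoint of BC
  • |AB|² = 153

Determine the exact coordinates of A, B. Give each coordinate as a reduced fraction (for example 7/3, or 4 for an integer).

A = (4, 0)
B = (7, 12)

1. B_x = 7  [B = 2·N−C = 2·(7/2, 21/2)−(0, 9)]
2. B_y = 12  [B = 2·N−C = 2·(7/2, 21/2)−(0, 9)]
   so B = (7, 12)
3. A_x = 4  [A = 2·M−B = 2·(11/2, 6)−(7, 12)]
4. A_y = 0  [A = 2·M−B = 2·(11/2, 6)−(7, 12)]
   so A = (4, 0)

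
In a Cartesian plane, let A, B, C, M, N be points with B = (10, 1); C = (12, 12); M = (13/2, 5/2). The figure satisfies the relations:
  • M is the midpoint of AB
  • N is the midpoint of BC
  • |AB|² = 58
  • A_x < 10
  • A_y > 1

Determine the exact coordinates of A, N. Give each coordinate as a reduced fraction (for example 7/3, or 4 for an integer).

1. A_x = 3  [A = 2·M−B = 2·(13/2, 5/2)−(10, 1)]
2. A_y = 4  [A = 2·M−B = 2·(13/2, 5/2)−(10, 1)]
   so A = (3, 4)
3. N_x = 11  [2·N = B+C = (10, 1)+(12, 12)]
4. N_y = 13/2  [2·N = B+C = (10, 1)+(12, 12)]
   so N = (11, 13/2)

A = (3, 4)
N = (11, 13/2)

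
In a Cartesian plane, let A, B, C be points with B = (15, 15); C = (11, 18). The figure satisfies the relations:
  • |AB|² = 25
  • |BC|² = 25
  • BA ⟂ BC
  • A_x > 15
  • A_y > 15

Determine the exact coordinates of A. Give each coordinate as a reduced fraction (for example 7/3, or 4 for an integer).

1. A_x = 18  [[BA ⟂ BC ⇒ -4x+3y+15=0] ∩ [|A−(15, 15)|²=25]]
2. A_y = 19  [[BA ⟂ BC ⇒ -4x+3y+15=0] ∩ [|A−(15, 15)|²=25]]
   so A = (18, 19)

A = (18, 19)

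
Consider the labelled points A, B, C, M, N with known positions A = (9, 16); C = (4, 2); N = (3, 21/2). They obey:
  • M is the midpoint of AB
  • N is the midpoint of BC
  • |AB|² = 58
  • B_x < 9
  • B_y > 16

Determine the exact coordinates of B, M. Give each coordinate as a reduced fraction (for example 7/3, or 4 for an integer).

1. B_x = 2  [B = 2·N−C = 2·(3, 21/2)−(4, 2)]
2. B_y = 19  [B = 2·N−C = 2·(3, 21/2)−(4, 2)]
   so B = (2, 19)
3. M_x = 11/2  [2·M = A+B = (9, 16)+(2, 19)]
4. M_y = 35/2  [2·M = A+B = (9, 16)+(2, 19)]
   so M = (11/2, 35/2)

B = (2, 19)
M = (11/2, 35/2)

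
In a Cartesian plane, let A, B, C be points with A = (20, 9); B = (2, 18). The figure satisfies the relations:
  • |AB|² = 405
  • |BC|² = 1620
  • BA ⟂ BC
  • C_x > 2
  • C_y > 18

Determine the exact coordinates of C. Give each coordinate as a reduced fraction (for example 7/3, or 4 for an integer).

1. C_x = 20  [[BA ⟂ BC ⇒ 18x-9y+126=0] ∩ [|C−(2, 18)|²=1620]]
2. C_y = 54  [[BA ⟂ BC ⇒ 18x-9y+126=0] ∩ [|C−(2, 18)|²=1620]]
   so C = (20, 54)

C = (20, 54)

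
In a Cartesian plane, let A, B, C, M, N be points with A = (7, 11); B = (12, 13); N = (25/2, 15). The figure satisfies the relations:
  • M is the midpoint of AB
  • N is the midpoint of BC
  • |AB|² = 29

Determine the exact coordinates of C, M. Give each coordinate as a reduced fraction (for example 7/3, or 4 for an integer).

C = (13, 17)
M = (19/2, 12)

1. M_x = 19/2  [2·M = A+B = (7, 11)+(12, 13)]
2. M_y = 12  [2·M = A+B = (7, 11)+(12, 13)]
   so M = (19/2, 12)
3. C_x = 13  [C = 2·N−B = 2·(25/2, 15)−(12, 13)]
4. C_y = 17  [C = 2·N−B = 2·(25/2, 15)−(12, 13)]
   so C = (13, 17)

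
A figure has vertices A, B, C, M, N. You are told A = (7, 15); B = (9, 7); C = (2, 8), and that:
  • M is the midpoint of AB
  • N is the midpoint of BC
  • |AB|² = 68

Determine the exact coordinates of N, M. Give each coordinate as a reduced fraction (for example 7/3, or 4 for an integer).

N = (11/2, 15/2)
M = (8, 11)

1. M_x = 8  [2·M = A+B = (7, 15)+(9, 7)]
2. M_y = 11  [2·M = A+B = (7, 15)+(9, 7)]
   so M = (8, 11)
3. N_x = 11/2  [2·N = B+C = (9, 7)+(2, 8)]
4. N_y = 15/2  [2·N = B+C = (9, 7)+(2, 8)]
   so N = (11/2, 15/2)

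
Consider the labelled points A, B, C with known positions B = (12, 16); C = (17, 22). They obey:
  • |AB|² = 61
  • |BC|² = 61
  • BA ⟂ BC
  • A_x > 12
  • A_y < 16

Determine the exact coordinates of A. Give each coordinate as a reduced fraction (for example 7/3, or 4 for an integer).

A = (18, 11)

1. A_x = 18  [[BA ⟂ BC ⇒ 5x+6y-156=0] ∩ [|A−(12, 16)|²=61]]
2. A_y = 11  [[BA ⟂ BC ⇒ 5x+6y-156=0] ∩ [|A−(12, 16)|²=61]]
   so A = (18, 11)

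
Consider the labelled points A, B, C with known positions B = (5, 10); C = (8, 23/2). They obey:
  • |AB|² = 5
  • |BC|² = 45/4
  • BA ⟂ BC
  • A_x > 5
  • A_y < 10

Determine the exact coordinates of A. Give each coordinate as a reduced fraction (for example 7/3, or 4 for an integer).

A = (6, 8)

1. A_x = 6  [[BA ⟂ BC ⇒ 3x+3/2y-30=0] ∩ [|A−(5, 10)|²=5]]
2. A_y = 8  [[BA ⟂ BC ⇒ 3x+3/2y-30=0] ∩ [|A−(5, 10)|²=5]]
   so A = (6, 8)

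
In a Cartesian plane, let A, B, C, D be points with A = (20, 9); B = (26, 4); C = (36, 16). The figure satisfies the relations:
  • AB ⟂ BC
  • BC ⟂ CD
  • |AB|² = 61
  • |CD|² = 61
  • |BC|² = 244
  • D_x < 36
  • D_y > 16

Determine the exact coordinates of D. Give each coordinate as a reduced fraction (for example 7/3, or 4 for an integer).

D = (30, 21)

1. D_x = 30  [[BC ⟂ CD ⇒ 10x+12y-552=0] ∩ [|D−(36, 16)|²=61]]
2. D_y = 21  [[BC ⟂ CD ⇒ 10x+12y-552=0] ∩ [|D−(36, 16)|²=61]]
   so D = (30, 21)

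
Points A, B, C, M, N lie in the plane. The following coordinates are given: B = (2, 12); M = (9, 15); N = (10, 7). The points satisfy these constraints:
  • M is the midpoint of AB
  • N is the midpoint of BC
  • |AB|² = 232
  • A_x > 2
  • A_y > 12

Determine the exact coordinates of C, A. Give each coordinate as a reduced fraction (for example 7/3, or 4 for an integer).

1. A_x = 16  [A = 2·M−B = 2·(9, 15)−(2, 12)]
2. A_y = 18  [A = 2·M−B = 2·(9, 15)−(2, 12)]
   so A = (16, 18)
3. C_x = 18  [C = 2·N−B = 2·(10, 7)−(2, 12)]
4. C_y = 2  [C = 2·N−B = 2·(10, 7)−(2, 12)]
   so C = (18, 2)

C = (18, 2)
A = (16, 18)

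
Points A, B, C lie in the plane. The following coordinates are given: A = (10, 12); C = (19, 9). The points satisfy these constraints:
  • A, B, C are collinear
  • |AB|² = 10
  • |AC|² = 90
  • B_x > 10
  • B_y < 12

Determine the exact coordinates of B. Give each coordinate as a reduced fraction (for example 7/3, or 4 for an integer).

B = (13, 11)

1. B_x = 13  [[A, B, C are collinear ⇒ -3x-9y+138=0] ∩ [|B−(10, 12)|²=10]]
2. B_y = 11  [[A, B, C are collinear ⇒ -3x-9y+138=0] ∩ [|B−(10, 12)|²=10]]
   so B = (13, 11)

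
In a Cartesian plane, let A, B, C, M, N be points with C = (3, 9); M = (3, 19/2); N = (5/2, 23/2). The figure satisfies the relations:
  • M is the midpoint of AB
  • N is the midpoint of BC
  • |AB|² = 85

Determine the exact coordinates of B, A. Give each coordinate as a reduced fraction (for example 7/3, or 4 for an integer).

B = (2, 14)
A = (4, 5)

1. B_x = 2  [B = 2·N−C = 2·(5/2, 23/2)−(3, 9)]
2. B_y = 14  [B = 2·N−C = 2·(5/2, 23/2)−(3, 9)]
   so B = (2, 14)
3. A_x = 4  [A = 2·M−B = 2·(3, 19/2)−(2, 14)]
4. A_y = 5  [A = 2·M−B = 2·(3, 19/2)−(2, 14)]
   so A = (4, 5)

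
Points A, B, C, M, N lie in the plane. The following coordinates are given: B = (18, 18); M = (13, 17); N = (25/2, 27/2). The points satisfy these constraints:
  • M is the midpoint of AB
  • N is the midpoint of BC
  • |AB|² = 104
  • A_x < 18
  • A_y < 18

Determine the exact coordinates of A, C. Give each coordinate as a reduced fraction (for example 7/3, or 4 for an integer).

A = (8, 16)
C = (7, 9)

1. A_x = 8  [A = 2·M−B = 2·(13, 17)−(18, 18)]
2. A_y = 16  [A = 2·M−B = 2·(13, 17)−(18, 18)]
   so A = (8, 16)
3. C_x = 7  [C = 2·N−B = 2·(25/2, 27/2)−(18, 18)]
4. C_y = 9  [C = 2·N−B = 2·(25/2, 27/2)−(18, 18)]
   so C = (7, 9)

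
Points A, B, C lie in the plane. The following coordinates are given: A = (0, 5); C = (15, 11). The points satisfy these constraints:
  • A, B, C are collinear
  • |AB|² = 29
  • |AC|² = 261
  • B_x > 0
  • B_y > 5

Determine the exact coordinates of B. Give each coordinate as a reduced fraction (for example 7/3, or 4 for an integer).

1. B_x = 5  [[A, B, C are collinear ⇒ 6x-15y+75=0] ∩ [|B−(0, 5)|²=29]]
2. B_y = 7  [[A, B, C are collinear ⇒ 6x-15y+75=0] ∩ [|B−(0, 5)|²=29]]
   so B = (5, 7)

B = (5, 7)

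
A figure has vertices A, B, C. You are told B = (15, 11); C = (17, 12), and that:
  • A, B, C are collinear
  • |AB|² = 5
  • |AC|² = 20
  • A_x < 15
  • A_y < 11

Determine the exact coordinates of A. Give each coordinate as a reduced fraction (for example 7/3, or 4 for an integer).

A = (13, 10)

1. A_x = 13  [[A, B, C are collinear ⇒ -1x+2y-7=0] ∩ [|A−(15, 11)|²=5]]
2. A_y = 10  [[A, B, C are collinear ⇒ -1x+2y-7=0] ∩ [|A−(15, 11)|²=5]]
   so A = (13, 10)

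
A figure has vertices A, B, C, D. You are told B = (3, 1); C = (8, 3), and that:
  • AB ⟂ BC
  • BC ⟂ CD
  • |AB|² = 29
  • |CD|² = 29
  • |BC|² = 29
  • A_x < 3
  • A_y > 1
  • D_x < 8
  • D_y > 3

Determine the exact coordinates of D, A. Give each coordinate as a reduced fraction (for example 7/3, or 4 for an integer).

D = (6, 8)
A = (1, 6)

1. D_x = 6  [[BC ⟂ CD ⇒ 5x+2y-46=0] ∩ [|D−(8, 3)|²=29]]
2. D_y = 8  [[BC ⟂ CD ⇒ 5x+2y-46=0] ∩ [|D−(8, 3)|²=29]]
   so D = (6, 8)
3. A_x = 1  [[AB ⟂ BC ⇒ -5x-2y+17=0] ∩ [|A−(3, 1)|²=29]]
4. A_y = 6  [[AB ⟂ BC ⇒ -5x-2y+17=0] ∩ [|A−(3, 1)|²=29]]
   so A = (1, 6)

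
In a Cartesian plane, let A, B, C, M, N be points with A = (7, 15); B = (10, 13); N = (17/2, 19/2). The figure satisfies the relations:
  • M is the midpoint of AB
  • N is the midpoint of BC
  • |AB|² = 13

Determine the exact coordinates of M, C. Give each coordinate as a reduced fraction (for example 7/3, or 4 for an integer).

M = (17/2, 14)
C = (7, 6)

1. M_x = 17/2  [2·M = A+B = (7, 15)+(10, 13)]
2. M_y = 14  [2·M = A+B = (7, 15)+(10, 13)]
   so M = (17/2, 14)
3. C_x = 7  [C = 2·N−B = 2·(17/2, 19/2)−(10, 13)]
4. C_y = 6  [C = 2·N−B = 2·(17/2, 19/2)−(10, 13)]
   so C = (7, 6)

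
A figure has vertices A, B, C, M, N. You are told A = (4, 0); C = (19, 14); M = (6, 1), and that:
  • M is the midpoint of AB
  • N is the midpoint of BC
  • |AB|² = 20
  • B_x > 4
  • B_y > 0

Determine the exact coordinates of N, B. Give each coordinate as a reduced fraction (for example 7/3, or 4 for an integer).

1. B_x = 8  [B = 2·M−A = 2·(6, 1)−(4, 0)]
2. B_y = 2  [B = 2·M−A = 2·(6, 1)−(4, 0)]
   so B = (8, 2)
3. N_x = 27/2  [2·N = B+C = (8, 2)+(19, 14)]
4. N_y = 8  [2·N = B+C = (8, 2)+(19, 14)]
   so N = (27/2, 8)

N = (27/2, 8)
B = (8, 2)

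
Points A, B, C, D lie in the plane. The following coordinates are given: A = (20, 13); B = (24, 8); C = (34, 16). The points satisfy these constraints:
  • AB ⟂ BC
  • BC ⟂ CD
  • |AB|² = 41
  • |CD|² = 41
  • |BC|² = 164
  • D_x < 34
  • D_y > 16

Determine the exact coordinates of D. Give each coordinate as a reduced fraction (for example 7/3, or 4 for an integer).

D = (30, 21)

1. D_x = 30  [[BC ⟂ CD ⇒ 10x+8y-468=0] ∩ [|D−(34, 16)|²=41]]
2. D_y = 21  [[BC ⟂ CD ⇒ 10x+8y-468=0] ∩ [|D−(34, 16)|²=41]]
   so D = (30, 21)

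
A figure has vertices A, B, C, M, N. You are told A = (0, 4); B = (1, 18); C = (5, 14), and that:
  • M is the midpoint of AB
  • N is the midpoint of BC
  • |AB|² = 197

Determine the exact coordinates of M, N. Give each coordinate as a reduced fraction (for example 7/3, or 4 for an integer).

1. M_x = 1/2  [2·M = A+B = (0, 4)+(1, 18)]
2. M_y = 11  [2·M = A+B = (0, 4)+(1, 18)]
   so M = (1/2, 11)
3. N_x = 3  [2·N = B+C = (1, 18)+(5, 14)]
4. N_y = 16  [2·N = B+C = (1, 18)+(5, 14)]
   so N = (3, 16)

M = (1/2, 11)
N = (3, 16)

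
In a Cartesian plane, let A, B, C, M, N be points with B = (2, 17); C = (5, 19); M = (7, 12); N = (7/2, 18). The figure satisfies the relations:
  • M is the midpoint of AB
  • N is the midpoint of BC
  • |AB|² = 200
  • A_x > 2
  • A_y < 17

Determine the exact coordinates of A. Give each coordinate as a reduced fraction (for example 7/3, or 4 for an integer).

A = (12, 7)

1. A_x = 12  [A = 2·M−B = 2·(7, 12)−(2, 17)]
2. A_y = 7  [A = 2·M−B = 2·(7, 12)−(2, 17)]
   so A = (12, 7)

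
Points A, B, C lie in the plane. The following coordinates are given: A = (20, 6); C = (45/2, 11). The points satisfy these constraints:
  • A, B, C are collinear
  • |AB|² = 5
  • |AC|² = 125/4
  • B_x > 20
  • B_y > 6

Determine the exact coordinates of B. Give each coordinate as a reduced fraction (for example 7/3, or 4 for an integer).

1. B_x = 21  [[A, B, C are collinear ⇒ 5x-5/2y-85=0] ∩ [|B−(20, 6)|²=5]]
2. B_y = 8  [[A, B, C are collinear ⇒ 5x-5/2y-85=0] ∩ [|B−(20, 6)|²=5]]
   so B = (21, 8)

B = (21, 8)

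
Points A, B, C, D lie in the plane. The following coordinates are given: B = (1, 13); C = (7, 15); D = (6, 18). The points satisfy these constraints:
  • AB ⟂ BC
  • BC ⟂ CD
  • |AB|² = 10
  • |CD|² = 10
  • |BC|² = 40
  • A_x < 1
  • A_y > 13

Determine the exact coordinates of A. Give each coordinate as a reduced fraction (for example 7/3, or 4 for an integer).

A = (0, 16)

1. A_x = 0  [[AB ⟂ BC ⇒ -6x-2y+32=0] ∩ [|A−(1, 13)|²=10]]
2. A_y = 16  [[AB ⟂ BC ⇒ -6x-2y+32=0] ∩ [|A−(1, 13)|²=10]]
   so A = (0, 16)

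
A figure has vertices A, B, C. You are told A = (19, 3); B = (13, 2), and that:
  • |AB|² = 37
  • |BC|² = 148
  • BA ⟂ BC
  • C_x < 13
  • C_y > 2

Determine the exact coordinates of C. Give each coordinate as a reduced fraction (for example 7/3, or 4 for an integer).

1. C_x = 11  [[BA ⟂ BC ⇒ 6x+1y-80=0] ∩ [|C−(13, 2)|²=148]]
2. C_y = 14  [[BA ⟂ BC ⇒ 6x+1y-80=0] ∩ [|C−(13, 2)|²=148]]
   so C = (11, 14)

C = (11, 14)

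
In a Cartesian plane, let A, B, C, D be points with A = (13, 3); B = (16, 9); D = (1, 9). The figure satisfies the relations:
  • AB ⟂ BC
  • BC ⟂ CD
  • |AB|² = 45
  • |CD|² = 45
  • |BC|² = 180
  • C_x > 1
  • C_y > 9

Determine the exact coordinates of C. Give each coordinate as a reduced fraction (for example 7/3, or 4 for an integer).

1. C_x = 4  [[AB ⟂ BC ⇒ 3x+6y-102=0] ∩ [|C−(1, 9)|²=45]]
2. C_y = 15  [[AB ⟂ BC ⇒ 3x+6y-102=0] ∩ [|C−(1, 9)|²=45]]
   so C = (4, 15)

C = (4, 15)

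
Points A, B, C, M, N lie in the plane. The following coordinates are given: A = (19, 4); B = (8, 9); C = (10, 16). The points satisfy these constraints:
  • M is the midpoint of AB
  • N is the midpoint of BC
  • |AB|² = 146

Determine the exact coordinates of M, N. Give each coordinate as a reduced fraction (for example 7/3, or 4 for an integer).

M = (27/2, 13/2)
N = (9, 25/2)

1. M_x = 27/2  [2·M = A+B = (19, 4)+(8, 9)]
2. M_y = 13/2  [2·M = A+B = (19, 4)+(8, 9)]
   so M = (27/2, 13/2)
3. N_x = 9  [2·N = B+C = (8, 9)+(10, 16)]
4. N_y = 25/2  [2·N = B+C = (8, 9)+(10, 16)]
   so N = (9, 25/2)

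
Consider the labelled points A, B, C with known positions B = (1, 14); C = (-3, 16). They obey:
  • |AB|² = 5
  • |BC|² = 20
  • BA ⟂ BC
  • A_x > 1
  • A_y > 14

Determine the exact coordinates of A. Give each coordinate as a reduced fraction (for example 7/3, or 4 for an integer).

1. A_x = 2  [[BA ⟂ BC ⇒ -4x+2y-24=0] ∩ [|A−(1, 14)|²=5]]
2. A_y = 16  [[BA ⟂ BC ⇒ -4x+2y-24=0] ∩ [|A−(1, 14)|²=5]]
   so A = (2, 16)

A = (2, 16)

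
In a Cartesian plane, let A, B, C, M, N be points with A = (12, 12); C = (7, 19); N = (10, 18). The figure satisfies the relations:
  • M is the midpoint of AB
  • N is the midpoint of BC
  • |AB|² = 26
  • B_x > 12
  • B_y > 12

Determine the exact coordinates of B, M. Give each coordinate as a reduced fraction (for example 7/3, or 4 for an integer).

1. B_x = 13  [B = 2·N−C = 2·(10, 18)−(7, 19)]
2. B_y = 17  [B = 2·N−C = 2·(10, 18)−(7, 19)]
   so B = (13, 17)
3. M_x = 25/2  [2·M = A+B = (12, 12)+(13, 17)]
4. M_y = 29/2  [2·M = A+B = (12, 12)+(13, 17)]
   so M = (25/2, 29/2)

B = (13, 17)
M = (25/2, 29/2)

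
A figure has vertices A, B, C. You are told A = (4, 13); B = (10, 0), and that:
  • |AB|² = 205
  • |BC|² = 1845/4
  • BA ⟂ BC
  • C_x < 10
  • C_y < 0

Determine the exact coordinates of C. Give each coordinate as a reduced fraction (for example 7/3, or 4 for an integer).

C = (-19/2, -9)

1. C_x = -19/2  [[BA ⟂ BC ⇒ -6x+13y+60=0] ∩ [|C−(10, 0)|²=1845/4]]
2. C_y = -9  [[BA ⟂ BC ⇒ -6x+13y+60=0] ∩ [|C−(10, 0)|²=1845/4]]
   so C = (-19/2, -9)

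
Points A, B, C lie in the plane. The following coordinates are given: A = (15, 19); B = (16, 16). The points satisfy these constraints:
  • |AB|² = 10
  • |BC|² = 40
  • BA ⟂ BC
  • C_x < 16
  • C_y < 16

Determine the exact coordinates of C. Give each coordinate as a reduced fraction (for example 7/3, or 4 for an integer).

C = (10, 14)

1. C_x = 10  [[BA ⟂ BC ⇒ -1x+3y-32=0] ∩ [|C−(16, 16)|²=40]]
2. C_y = 14  [[BA ⟂ BC ⇒ -1x+3y-32=0] ∩ [|C−(16, 16)|²=40]]
   so C = (10, 14)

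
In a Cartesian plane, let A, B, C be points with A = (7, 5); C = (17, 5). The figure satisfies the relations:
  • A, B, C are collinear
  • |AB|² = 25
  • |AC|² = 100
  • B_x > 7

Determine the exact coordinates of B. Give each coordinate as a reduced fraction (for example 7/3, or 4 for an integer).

B = (12, 5)

1. B_x = 12  [[A, B, C are collinear ⇒ -10y+50=0] ∩ [|B−(7, 5)|²=25]]
2. B_y = 5  [[A, B, C are collinear ⇒ -10y+50=0] ∩ [|B−(7, 5)|²=25]]
   so B = (12, 5)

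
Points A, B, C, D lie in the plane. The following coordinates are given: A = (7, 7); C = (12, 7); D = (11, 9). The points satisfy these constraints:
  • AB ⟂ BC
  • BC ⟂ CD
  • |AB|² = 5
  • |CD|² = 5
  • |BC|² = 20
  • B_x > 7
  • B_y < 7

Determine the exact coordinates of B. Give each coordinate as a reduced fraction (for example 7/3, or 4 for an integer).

B = (8, 5)

1. B_x = 8  [[BC ⟂ CD ⇒ 1x-2y+2=0] ∩ [|B−(7, 7)|²=5]]
2. B_y = 5  [[BC ⟂ CD ⇒ 1x-2y+2=0] ∩ [|B−(7, 7)|²=5]]
   so B = (8, 5)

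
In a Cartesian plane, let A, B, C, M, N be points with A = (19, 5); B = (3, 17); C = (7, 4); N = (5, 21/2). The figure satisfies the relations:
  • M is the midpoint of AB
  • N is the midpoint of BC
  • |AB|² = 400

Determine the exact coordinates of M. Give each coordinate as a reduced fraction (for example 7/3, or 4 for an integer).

1. M_x = 11  [2·M = A+B = (19, 5)+(3, 17)]
2. M_y = 11  [2·M = A+B = (19, 5)+(3, 17)]
   so M = (11, 11)

M = (11, 11)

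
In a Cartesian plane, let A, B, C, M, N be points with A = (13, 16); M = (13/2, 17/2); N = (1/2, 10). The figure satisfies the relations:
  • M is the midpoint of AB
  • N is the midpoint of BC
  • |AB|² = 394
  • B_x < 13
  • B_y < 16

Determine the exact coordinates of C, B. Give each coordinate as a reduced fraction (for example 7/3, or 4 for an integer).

C = (1, 19)
B = (0, 1)

1. B_x = 0  [B = 2·M−A = 2·(13/2, 17/2)−(13, 16)]
2. B_y = 1  [B = 2·M−A = 2·(13/2, 17/2)−(13, 16)]
   so B = (0, 1)
3. C_x = 1  [C = 2·N−B = 2·(1/2, 10)−(0, 1)]
4. C_y = 19  [C = 2·N−B = 2·(1/2, 10)−(0, 1)]
   so C = (1, 19)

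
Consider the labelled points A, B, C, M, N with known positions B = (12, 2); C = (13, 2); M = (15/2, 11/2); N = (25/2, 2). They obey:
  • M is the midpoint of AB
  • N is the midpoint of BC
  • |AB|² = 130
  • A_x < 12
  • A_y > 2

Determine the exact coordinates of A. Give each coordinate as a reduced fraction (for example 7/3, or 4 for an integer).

A = (3, 9)

1. A_x = 3  [A = 2·M−B = 2·(15/2, 11/2)−(12, 2)]
2. A_y = 9  [A = 2·M−B = 2·(15/2, 11/2)−(12, 2)]
   so A = (3, 9)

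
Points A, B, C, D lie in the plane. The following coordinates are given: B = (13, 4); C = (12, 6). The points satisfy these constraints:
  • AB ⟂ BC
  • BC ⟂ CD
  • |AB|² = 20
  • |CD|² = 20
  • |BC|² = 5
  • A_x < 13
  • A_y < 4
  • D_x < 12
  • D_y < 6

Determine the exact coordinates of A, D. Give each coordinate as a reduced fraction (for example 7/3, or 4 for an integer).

1. A_x = 9  [[AB ⟂ BC ⇒ 1x-2y-5=0] ∩ [|A−(13, 4)|²=20]]
2. A_y = 2  [[AB ⟂ BC ⇒ 1x-2y-5=0] ∩ [|A−(13, 4)|²=20]]
   so A = (9, 2)
3. D_x = 8  [[BC ⟂ CD ⇒ -1x+2y=0] ∩ [|D−(12, 6)|²=20]]
4. D_y = 4  [[BC ⟂ CD ⇒ -1x+2y=0] ∩ [|D−(12, 6)|²=20]]
   so D = (8, 4)

A = (9, 2)
D = (8, 4)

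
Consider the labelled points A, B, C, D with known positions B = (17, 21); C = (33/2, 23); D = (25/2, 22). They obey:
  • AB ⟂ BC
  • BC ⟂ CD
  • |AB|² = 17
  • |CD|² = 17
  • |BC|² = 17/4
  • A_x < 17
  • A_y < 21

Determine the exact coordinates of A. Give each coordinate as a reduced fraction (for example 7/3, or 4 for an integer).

1. A_x = 13  [[AB ⟂ BC ⇒ 1/2x-2y+67/2=0] ∩ [|A−(17, 21)|²=17]]
2. A_y = 20  [[AB ⟂ BC ⇒ 1/2x-2y+67/2=0] ∩ [|A−(17, 21)|²=17]]
   so A = (13, 20)

A = (13, 20)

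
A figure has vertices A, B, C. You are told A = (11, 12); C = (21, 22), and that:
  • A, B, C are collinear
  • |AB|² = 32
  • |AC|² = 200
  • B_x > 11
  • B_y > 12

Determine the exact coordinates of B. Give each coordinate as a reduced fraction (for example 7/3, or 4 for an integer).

1. B_x = 15  [[A, B, C are collinear ⇒ 10x-10y+10=0] ∩ [|B−(11, 12)|²=32]]
2. B_y = 16  [[A, B, C are collinear ⇒ 10x-10y+10=0] ∩ [|B−(11, 12)|²=32]]
   so B = (15, 16)

B = (15, 16)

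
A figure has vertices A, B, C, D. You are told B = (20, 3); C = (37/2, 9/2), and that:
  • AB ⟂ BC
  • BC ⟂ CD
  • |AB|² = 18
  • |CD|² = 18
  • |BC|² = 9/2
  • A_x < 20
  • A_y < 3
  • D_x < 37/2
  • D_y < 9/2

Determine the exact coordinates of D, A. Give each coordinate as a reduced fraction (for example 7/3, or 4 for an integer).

D = (31/2, 3/2)
A = (17, 0)

1. D_x = 31/2  [[BC ⟂ CD ⇒ -3/2x+3/2y+21=0] ∩ [|D−(37/2, 9/2)|²=18]]
2. D_y = 3/2  [[BC ⟂ CD ⇒ -3/2x+3/2y+21=0] ∩ [|D−(37/2, 9/2)|²=18]]
   so D = (31/2, 3/2)
3. A_x = 17  [[AB ⟂ BC ⇒ 3/2x-3/2y-51/2=0] ∩ [|A−(20, 3)|²=18]]
4. A_y = 0  [[AB ⟂ BC ⇒ 3/2x-3/2y-51/2=0] ∩ [|A−(20, 3)|²=18]]
   so A = (17, 0)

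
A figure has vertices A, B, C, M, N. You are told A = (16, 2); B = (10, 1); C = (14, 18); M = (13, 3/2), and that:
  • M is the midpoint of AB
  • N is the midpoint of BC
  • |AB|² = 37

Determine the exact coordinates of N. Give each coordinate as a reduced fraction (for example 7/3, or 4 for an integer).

1. N_x = 12  [2·N = B+C = (10, 1)+(14, 18)]
2. N_y = 19/2  [2·N = B+C = (10, 1)+(14, 18)]
   so N = (12, 19/2)

N = (12, 19/2)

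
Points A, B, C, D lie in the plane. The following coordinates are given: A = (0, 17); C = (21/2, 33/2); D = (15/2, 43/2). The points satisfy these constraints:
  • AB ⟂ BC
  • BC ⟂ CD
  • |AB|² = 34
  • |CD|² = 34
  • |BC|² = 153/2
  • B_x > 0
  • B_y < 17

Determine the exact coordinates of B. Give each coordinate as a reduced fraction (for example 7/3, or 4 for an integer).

1. B_x = 3  [[BC ⟂ CD ⇒ 3x-5y+51=0] ∩ [|B−(0, 17)|²=34]]
2. B_y = 12  [[BC ⟂ CD ⇒ 3x-5y+51=0] ∩ [|B−(0, 17)|²=34]]
   so B = (3, 12)

B = (3, 12)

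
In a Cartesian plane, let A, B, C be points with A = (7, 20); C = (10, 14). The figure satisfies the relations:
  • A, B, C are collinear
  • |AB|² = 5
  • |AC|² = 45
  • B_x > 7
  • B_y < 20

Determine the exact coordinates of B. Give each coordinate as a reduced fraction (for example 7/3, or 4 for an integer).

1. B_x = 8  [[A, B, C are collinear ⇒ -6x-3y+102=0] ∩ [|B−(7, 20)|²=5]]
2. B_y = 18  [[A, B, C are collinear ⇒ -6x-3y+102=0] ∩ [|B−(7, 20)|²=5]]
   so B = (8, 18)

B = (8, 18)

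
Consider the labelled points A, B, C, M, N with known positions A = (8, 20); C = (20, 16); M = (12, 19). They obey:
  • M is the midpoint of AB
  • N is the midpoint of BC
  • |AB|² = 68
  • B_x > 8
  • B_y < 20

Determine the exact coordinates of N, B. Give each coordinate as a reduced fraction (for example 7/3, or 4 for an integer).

1. B_x = 16  [B = 2·M−A = 2·(12, 19)−(8, 20)]
2. B_y = 18  [B = 2·M−A = 2·(12, 19)−(8, 20)]
   so B = (16, 18)
3. N_x = 18  [2·N = B+C = (16, 18)+(20, 16)]
4. N_y = 17  [2·N = B+C = (16, 18)+(20, 16)]
   so N = (18, 17)

N = (18, 17)
B = (16, 18)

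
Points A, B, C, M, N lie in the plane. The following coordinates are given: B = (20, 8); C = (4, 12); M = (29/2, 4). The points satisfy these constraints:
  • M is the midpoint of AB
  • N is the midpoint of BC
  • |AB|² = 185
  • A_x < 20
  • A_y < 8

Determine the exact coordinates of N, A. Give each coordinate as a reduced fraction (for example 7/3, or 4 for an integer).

N = (12, 10)
A = (9, 0)

1. A_x = 9  [A = 2·M−B = 2·(29/2, 4)−(20, 8)]
2. A_y = 0  [A = 2·M−B = 2·(29/2, 4)−(20, 8)]
   so A = (9, 0)
3. N_x = 12  [2·N = B+C = (20, 8)+(4, 12)]
4. N_y = 10  [2·N = B+C = (20, 8)+(4, 12)]
   so N = (12, 10)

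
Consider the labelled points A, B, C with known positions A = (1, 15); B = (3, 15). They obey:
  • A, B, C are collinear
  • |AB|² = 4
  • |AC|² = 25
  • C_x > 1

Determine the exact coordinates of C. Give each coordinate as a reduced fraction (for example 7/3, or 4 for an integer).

C = (6, 15)

1. C_x = 6  [[A, B, C are collinear ⇒ 2y-30=0] ∩ [|C−(1, 15)|²=25]]
2. C_y = 15  [[A, B, C are collinear ⇒ 2y-30=0] ∩ [|C−(1, 15)|²=25]]
   so C = (6, 15)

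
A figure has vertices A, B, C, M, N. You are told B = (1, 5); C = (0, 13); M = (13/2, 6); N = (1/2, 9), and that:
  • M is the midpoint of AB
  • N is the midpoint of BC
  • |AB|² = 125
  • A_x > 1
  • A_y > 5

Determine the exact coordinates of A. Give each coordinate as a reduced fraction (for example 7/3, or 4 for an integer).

1. A_x = 12  [A = 2·M−B = 2·(13/2, 6)−(1, 5)]
2. A_y = 7  [A = 2·M−B = 2·(13/2, 6)−(1, 5)]
   so A = (12, 7)

A = (12, 7)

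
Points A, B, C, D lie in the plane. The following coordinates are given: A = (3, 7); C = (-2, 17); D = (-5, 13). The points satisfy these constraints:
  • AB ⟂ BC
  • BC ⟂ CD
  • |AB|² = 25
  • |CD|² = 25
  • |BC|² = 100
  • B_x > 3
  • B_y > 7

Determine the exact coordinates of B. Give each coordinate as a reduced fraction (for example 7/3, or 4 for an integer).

B = (6, 11)

1. B_x = 6  [[BC ⟂ CD ⇒ 3x+4y-62=0] ∩ [|B−(3, 7)|²=25]]
2. B_y = 11  [[BC ⟂ CD ⇒ 3x+4y-62=0] ∩ [|B−(3, 7)|²=25]]
   so B = (6, 11)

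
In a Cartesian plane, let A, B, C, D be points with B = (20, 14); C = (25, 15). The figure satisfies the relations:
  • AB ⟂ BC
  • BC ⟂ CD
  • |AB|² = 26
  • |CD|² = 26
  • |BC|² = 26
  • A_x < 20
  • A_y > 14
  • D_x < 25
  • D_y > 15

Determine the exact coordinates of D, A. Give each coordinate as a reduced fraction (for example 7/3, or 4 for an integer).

D = (24, 20)
A = (19, 19)

1. D_x = 24  [[BC ⟂ CD ⇒ 5x+1y-140=0] ∩ [|D−(25, 15)|²=26]]
2. D_y = 20  [[BC ⟂ CD ⇒ 5x+1y-140=0] ∩ [|D−(25, 15)|²=26]]
   so D = (24, 20)
3. A_x = 19  [[AB ⟂ BC ⇒ -5x-1y+114=0] ∩ [|A−(20, 14)|²=26]]
4. A_y = 19  [[AB ⟂ BC ⇒ -5x-1y+114=0] ∩ [|A−(20, 14)|²=26]]
   so A = (19, 19)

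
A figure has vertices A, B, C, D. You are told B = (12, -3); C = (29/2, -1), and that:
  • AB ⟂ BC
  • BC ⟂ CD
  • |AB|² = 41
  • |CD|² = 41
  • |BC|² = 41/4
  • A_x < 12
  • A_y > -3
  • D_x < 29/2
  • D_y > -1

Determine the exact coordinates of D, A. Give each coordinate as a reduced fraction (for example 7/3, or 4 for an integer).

D = (21/2, 4)
A = (8, 2)

1. D_x = 21/2  [[BC ⟂ CD ⇒ 5/2x+2y-137/4=0] ∩ [|D−(29/2, -1)|²=41]]
2. D_y = 4  [[BC ⟂ CD ⇒ 5/2x+2y-137/4=0] ∩ [|D−(29/2, -1)|²=41]]
   so D = (21/2, 4)
3. A_x = 8  [[AB ⟂ BC ⇒ -5/2x-2y+24=0] ∩ [|A−(12, -3)|²=41]]
4. A_y = 2  [[AB ⟂ BC ⇒ -5/2x-2y+24=0] ∩ [|A−(12, -3)|²=41]]
   so A = (8, 2)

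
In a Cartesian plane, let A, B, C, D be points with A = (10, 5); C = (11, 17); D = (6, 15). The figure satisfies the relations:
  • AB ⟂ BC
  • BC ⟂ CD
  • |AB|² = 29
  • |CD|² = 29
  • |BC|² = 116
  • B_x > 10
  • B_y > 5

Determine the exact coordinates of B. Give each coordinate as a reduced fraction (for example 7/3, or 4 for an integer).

1. B_x = 15  [[BC ⟂ CD ⇒ 5x+2y-89=0] ∩ [|B−(10, 5)|²=29]]
2. B_y = 7  [[BC ⟂ CD ⇒ 5x+2y-89=0] ∩ [|B−(10, 5)|²=29]]
   so B = (15, 7)

B = (15, 7)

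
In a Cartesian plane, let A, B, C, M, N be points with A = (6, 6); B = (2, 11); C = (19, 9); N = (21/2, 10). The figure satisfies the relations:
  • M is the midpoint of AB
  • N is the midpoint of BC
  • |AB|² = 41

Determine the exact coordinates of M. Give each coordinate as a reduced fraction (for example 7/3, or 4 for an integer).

1. M_x = 4  [2·M = A+B = (6, 6)+(2, 11)]
2. M_y = 17/2  [2·M = A+B = (6, 6)+(2, 11)]
   so M = (4, 17/2)

M = (4, 17/2)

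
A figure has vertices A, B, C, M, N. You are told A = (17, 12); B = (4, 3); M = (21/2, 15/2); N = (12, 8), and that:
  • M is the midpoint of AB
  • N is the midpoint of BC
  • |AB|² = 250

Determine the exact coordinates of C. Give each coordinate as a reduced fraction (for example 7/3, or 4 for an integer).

1. C_x = 20  [C = 2·N−B = 2·(12, 8)−(4, 3)]
2. C_y = 13  [C = 2·N−B = 2·(12, 8)−(4, 3)]
   so C = (20, 13)

C = (20, 13)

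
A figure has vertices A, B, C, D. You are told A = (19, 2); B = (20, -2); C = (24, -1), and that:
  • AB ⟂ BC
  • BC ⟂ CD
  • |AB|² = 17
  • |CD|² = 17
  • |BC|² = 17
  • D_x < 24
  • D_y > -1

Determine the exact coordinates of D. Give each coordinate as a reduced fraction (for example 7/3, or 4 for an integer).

1. D_x = 23  [[BC ⟂ CD ⇒ 4x+1y-95=0] ∩ [|D−(24, -1)|²=17]]
2. D_y = 3  [[BC ⟂ CD ⇒ 4x+1y-95=0] ∩ [|D−(24, -1)|²=17]]
   so D = (23, 3)

D = (23, 3)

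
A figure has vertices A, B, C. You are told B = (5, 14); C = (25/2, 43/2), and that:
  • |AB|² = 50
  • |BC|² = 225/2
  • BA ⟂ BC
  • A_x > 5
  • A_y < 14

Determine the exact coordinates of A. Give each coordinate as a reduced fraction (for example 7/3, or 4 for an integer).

1. A_x = 10  [[BA ⟂ BC ⇒ 15/2x+15/2y-285/2=0] ∩ [|A−(5, 14)|²=50]]
2. A_y = 9  [[BA ⟂ BC ⇒ 15/2x+15/2y-285/2=0] ∩ [|A−(5, 14)|²=50]]
   so A = (10, 9)

A = (10, 9)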